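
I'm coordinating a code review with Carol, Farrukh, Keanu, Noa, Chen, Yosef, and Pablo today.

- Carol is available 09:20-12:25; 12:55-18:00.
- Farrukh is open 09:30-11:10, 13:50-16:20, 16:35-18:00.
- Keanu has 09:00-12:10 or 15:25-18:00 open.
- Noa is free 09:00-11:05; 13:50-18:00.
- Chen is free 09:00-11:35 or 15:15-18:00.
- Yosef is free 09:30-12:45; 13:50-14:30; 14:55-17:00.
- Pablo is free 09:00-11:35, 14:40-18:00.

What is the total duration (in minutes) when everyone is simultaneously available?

175

Carol ∩ Farrukh: 09:30-11:10, 13:50-16:20, 16:35-18:00.
Carol ∩ Farrukh ∩ Keanu: 09:30-11:10, 15:25-16:20, 16:35-18:00.
Carol ∩ Farrukh ∩ Keanu ∩ Noa: 09:30-11:05, 15:25-16:20, 16:35-18:00.
Carol ∩ Farrukh ∩ Keanu ∩ Noa ∩ Chen: 09:30-11:05, 15:25-16:20, 16:35-18:00.
Carol ∩ Farrukh ∩ Keanu ∩ Noa ∩ Chen ∩ Yosef: 09:30-11:05, 15:25-16:20, 16:35-17:00.
Carol ∩ Farrukh ∩ Keanu ∩ Noa ∩ Chen ∩ Yosef ∩ Pablo: 09:30-11:05, 15:25-16:20, 16:35-17:00.
Summing the common windows: 95 + 55 + 25 = 175 minutes.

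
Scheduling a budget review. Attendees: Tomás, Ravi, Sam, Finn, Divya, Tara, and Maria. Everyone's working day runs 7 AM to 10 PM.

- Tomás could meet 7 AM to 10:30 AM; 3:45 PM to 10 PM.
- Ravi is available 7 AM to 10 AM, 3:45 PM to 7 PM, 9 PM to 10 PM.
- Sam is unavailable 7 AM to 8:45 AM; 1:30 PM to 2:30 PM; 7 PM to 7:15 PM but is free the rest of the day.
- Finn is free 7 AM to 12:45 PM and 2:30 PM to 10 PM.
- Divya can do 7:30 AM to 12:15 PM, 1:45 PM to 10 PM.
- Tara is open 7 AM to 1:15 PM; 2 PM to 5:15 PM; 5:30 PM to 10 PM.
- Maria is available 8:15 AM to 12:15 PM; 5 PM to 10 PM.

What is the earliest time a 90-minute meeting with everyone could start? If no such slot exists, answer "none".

17:30

Tomás free: 07:00-10:30, 15:45-22:00.
Ravi free: 07:00-10:00, 15:45-19:00, 21:00-22:00.
Sam free: 08:45-13:30, 14:30-19:00, 19:15-22:00 (invert busy blocks within the working day).
Finn free: 07:00-12:45, 14:30-22:00.
Divya free: 07:30-12:15, 13:45-22:00.
Tara free: 07:00-13:15, 14:00-17:15, 17:30-22:00.
Maria free: 08:15-12:15, 17:00-22:00.
Tomás ∩ Ravi: 07:00-10:00, 15:45-19:00, 21:00-22:00.
Tomás ∩ Ravi ∩ Sam: 08:45-10:00, 15:45-19:00, 21:00-22:00.
Tomás ∩ Ravi ∩ Sam ∩ Finn: 08:45-10:00, 15:45-19:00, 21:00-22:00.
Tomás ∩ Ravi ∩ Sam ∩ Finn ∩ Divya: 08:45-10:00, 15:45-19:00, 21:00-22:00.
Tomás ∩ Ravi ∩ Sam ∩ Finn ∩ Divya ∩ Tara: 08:45-10:00, 15:45-17:15, 17:30-19:00, 21:00-22:00.
Tomás ∩ Ravi ∩ Sam ∩ Finn ∩ Divya ∩ Tara ∩ Maria: 08:45-10:00, 17:00-17:15, 17:30-19:00, 21:00-22:00.
So the common availability across everyone is 08:45-10:00, 17:00-17:15, 17:30-19:00, 21:00-22:00.
The first common window of at least 90 minutes is 17:30-19:00, so the earliest start is 17:30.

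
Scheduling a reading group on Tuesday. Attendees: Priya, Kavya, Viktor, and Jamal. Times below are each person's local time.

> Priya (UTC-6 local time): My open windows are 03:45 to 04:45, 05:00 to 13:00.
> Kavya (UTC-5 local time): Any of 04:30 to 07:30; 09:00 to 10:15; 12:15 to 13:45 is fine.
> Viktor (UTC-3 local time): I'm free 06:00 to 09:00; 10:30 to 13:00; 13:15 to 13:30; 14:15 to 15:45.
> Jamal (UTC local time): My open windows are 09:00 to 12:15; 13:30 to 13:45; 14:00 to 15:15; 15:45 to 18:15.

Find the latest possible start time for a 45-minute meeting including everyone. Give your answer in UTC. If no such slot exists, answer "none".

Priya in UTC: 09:45-10:45, 11:00-19:00 (add 6h to convert from UTC-6).
Kavya in UTC: 09:30-12:30, 14:00-15:15, 17:15-18:45 (add 5h to convert from UTC-5).
Viktor in UTC: 09:00-12:00, 13:30-16:00, 16:15-16:30, 17:15-18:45 (add 3h to convert from UTC-3).
Jamal in UTC: 09:00-12:15, 13:30-13:45, 14:00-15:15, 15:45-18:15.
Priya ∩ Kavya: 09:45-10:45, 11:00-12:30, 14:00-15:15, 17:15-18:45.
Priya ∩ Kavya ∩ Viktor: 09:45-10:45, 11:00-12:00, 14:00-15:15, 17:15-18:45.
Priya ∩ Kavya ∩ Viktor ∩ Jamal: 09:45-10:45, 11:00-12:00, 14:00-15:15, 17:15-18:15.
So the common availability across everyone is 09:45-10:45, 11:00-12:00, 14:00-15:15, 17:15-18:15.
The last common window of at least 45 minutes is 17:15-18:15; a 45-minute meeting can start as late as 17:30 and still end by 18:15.

17:30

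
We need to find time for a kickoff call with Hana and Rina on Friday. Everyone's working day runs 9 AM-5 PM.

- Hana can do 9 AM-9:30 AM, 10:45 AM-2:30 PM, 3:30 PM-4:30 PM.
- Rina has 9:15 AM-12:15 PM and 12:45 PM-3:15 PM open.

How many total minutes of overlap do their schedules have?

Hana ∩ Rina: 09:15-09:30, 10:45-12:15, 12:45-14:30.
Summing the common windows: 15 + 90 + 105 = 210 minutes.

210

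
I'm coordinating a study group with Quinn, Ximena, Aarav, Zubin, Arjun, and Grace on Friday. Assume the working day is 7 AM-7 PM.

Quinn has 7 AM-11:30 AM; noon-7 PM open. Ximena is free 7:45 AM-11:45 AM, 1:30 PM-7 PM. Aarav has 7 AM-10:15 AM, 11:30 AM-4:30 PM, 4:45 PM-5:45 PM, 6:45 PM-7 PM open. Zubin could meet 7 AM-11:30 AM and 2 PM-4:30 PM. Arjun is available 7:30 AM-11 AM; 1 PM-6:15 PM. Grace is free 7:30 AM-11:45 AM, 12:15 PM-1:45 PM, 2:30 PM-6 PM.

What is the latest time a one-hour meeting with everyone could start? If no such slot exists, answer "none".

Quinn ∩ Ximena: 07:45-11:30, 13:30-19:00.
Quinn ∩ Ximena ∩ Aarav: 07:45-10:15, 13:30-16:30, 16:45-17:45, 18:45-19:00.
Quinn ∩ Ximena ∩ Aarav ∩ Zubin: 07:45-10:15, 14:00-16:30.
Quinn ∩ Ximena ∩ Aarav ∩ Zubin ∩ Arjun: 07:45-10:15, 14:00-16:30.
Quinn ∩ Ximena ∩ Aarav ∩ Zubin ∩ Arjun ∩ Grace: 07:45-10:15, 14:30-16:30.
So the common availability across everyone is 07:45-10:15, 14:30-16:30.
The last common window of at least 60 minutes is 14:30-16:30; a 60-minute meeting can start as late as 15:30 and still end by 16:30.

15:30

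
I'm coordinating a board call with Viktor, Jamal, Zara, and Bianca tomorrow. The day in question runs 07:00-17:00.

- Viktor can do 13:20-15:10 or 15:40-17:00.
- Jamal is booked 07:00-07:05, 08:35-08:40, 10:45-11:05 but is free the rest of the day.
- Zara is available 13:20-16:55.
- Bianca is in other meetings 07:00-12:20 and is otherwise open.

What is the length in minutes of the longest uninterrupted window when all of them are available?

Viktor free: 13:20-15:10, 15:40-17:00.
Jamal free: 07:05-08:35, 08:40-10:45, 11:05-17:00 (invert busy blocks within the working day).
Zara free: 13:20-16:55.
Bianca free: 12:20-17:00 (invert busy blocks within the working day).
Viktor ∩ Jamal: 13:20-15:10, 15:40-17:00.
Viktor ∩ Jamal ∩ Zara: 13:20-15:10, 15:40-16:55.
Viktor ∩ Jamal ∩ Zara ∩ Bianca: 13:20-15:10, 15:40-16:55.
The longest is 13:20-15:10 at 110 minutes.

110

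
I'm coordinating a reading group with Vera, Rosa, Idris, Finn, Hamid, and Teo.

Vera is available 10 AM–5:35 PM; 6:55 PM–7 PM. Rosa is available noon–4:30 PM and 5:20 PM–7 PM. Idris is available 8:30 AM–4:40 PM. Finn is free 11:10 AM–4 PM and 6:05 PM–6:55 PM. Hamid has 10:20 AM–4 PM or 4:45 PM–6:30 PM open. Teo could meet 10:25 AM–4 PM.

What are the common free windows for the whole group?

12:00-16:00

Vera ∩ Rosa: 12:00-16:30, 17:20-17:35, 18:55-19:00.
Vera ∩ Rosa ∩ Idris: 12:00-16:30.
Vera ∩ Rosa ∩ Idris ∩ Finn: 12:00-16:00.
Vera ∩ Rosa ∩ Idris ∩ Finn ∩ Hamid: 12:00-16:00.
Vera ∩ Rosa ∩ Idris ∩ Finn ∩ Hamid ∩ Teo: 12:00-16:00.
So the common availability across everyone is 12:00-16:00.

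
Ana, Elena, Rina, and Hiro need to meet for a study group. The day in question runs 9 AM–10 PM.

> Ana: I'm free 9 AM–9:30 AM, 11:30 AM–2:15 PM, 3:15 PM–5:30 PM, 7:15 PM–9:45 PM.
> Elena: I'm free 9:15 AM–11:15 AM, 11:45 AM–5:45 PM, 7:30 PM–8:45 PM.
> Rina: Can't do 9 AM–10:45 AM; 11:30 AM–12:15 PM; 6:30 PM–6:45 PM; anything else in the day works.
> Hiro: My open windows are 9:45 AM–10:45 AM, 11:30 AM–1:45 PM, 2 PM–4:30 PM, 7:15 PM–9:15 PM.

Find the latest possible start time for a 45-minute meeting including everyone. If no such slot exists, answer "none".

Ana free: 09:00-09:30, 11:30-14:15, 15:15-17:30, 19:15-21:45.
Elena free: 09:15-11:15, 11:45-17:45, 19:30-20:45.
Rina free: 10:45-11:30, 12:15-18:30, 18:45-22:00 (invert busy blocks within the working day).
Hiro free: 09:45-10:45, 11:30-13:45, 14:00-16:30, 19:15-21:15.
Ana ∩ Elena: 09:15-09:30, 11:45-14:15, 15:15-17:30, 19:30-20:45.
Ana ∩ Elena ∩ Rina: 12:15-14:15, 15:15-17:30, 19:30-20:45.
Ana ∩ Elena ∩ Rina ∩ Hiro: 12:15-13:45, 14:00-14:15, 15:15-16:30, 19:30-20:45.
So the common availability across everyone is 12:15-13:45, 14:00-14:15, 15:15-16:30, 19:30-20:45.
The last common window of at least 45 minutes is 19:30-20:45; a 45-minute meeting can start as late as 20:00 and still end by 20:45.

20:00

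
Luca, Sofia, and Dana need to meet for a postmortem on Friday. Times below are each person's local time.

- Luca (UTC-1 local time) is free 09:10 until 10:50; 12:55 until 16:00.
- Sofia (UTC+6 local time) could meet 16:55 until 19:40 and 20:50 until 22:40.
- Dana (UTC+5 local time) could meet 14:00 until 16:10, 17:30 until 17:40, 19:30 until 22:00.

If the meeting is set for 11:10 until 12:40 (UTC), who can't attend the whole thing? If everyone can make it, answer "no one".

Luca in UTC: 10:10-11:50, 13:55-17:00 (add 1h to convert from UTC-1).
Sofia in UTC: 10:55-13:40, 14:50-16:40 (subtract 6h to convert from UTC+6).
Dana in UTC: 09:00-11:10, 12:30-12:40, 14:30-17:00 (subtract 5h to convert from UTC+5).
Luca: not fully free for 11:10-12:40. Sofia: free for 11:10-12:40. Dana: not fully free for 11:10-12:40.

Dana, Luca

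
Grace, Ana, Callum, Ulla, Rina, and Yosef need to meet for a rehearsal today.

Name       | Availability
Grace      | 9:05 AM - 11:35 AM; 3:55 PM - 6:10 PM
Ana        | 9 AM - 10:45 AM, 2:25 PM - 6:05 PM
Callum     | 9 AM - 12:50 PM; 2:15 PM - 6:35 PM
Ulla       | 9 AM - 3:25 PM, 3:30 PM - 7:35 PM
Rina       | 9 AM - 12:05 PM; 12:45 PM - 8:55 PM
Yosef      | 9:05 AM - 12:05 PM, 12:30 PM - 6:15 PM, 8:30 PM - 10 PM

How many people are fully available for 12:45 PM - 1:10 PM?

3

Ulla, Rina, and Yosef can make the full 12:45-13:10 slot — that's 3.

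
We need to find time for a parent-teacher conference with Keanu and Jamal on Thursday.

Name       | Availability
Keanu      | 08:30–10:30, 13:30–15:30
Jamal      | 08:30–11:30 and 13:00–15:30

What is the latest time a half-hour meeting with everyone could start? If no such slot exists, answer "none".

Keanu ∩ Jamal: 08:30-10:30, 13:30-15:30.
Those are the intersection windows.
The last common window of at least 30 minutes is 13:30-15:30; a 30-minute meeting can start as late as 15:00 and still end by 15:30.

15:00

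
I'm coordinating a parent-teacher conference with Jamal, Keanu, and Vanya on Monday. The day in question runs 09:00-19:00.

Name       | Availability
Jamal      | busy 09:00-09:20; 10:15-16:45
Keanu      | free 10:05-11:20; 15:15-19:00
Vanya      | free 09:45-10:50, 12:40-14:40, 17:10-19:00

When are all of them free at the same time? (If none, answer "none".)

10:05-10:15, 17:10-19:00

Jamal free: 09:20-10:15, 16:45-19:00 (invert busy blocks within the working day).
Keanu free: 10:05-11:20, 15:15-19:00.
Vanya free: 09:45-10:50, 12:40-14:40, 17:10-19:00.
Jamal ∩ Keanu: 10:05-10:15, 16:45-19:00.
Jamal ∩ Keanu ∩ Vanya: 10:05-10:15, 17:10-19:00.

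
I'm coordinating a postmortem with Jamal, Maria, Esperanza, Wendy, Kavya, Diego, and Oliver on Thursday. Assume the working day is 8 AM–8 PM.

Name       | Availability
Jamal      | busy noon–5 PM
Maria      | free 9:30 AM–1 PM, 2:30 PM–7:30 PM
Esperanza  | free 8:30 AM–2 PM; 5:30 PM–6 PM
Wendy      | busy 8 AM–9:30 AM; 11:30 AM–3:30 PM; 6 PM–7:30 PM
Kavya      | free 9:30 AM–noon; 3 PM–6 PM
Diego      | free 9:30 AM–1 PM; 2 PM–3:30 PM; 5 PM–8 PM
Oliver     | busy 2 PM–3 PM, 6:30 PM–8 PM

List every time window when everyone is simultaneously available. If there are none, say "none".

Jamal free: 08:00-12:00, 17:00-20:00 (invert busy blocks within the working day).
Maria free: 09:30-13:00, 14:30-19:30.
Esperanza free: 08:30-14:00, 17:30-18:00.
Wendy free: 09:30-11:30, 15:30-18:00, 19:30-20:00 (invert busy blocks within the working day).
Kavya free: 09:30-12:00, 15:00-18:00.
Diego free: 09:30-13:00, 14:00-15:30, 17:00-20:00.
Oliver free: 08:00-14:00, 15:00-18:30 (invert busy blocks within the working day).
Jamal ∩ Maria: 09:30-12:00, 17:00-19:30.
Jamal ∩ Maria ∩ Esperanza: 09:30-12:00, 17:30-18:00.
Jamal ∩ Maria ∩ Esperanza ∩ Wendy: 09:30-11:30, 17:30-18:00.
Jamal ∩ Maria ∩ Esperanza ∩ Wendy ∩ Kavya: 09:30-11:30, 17:30-18:00.
Jamal ∩ Maria ∩ Esperanza ∩ Wendy ∩ Kavya ∩ Diego: 09:30-11:30, 17:30-18:00.
Jamal ∩ Maria ∩ Esperanza ∩ Wendy ∩ Kavya ∩ Diego ∩ Oliver: 09:30-11:30, 17:30-18:00.

09:30-11:30, 17:30-18:00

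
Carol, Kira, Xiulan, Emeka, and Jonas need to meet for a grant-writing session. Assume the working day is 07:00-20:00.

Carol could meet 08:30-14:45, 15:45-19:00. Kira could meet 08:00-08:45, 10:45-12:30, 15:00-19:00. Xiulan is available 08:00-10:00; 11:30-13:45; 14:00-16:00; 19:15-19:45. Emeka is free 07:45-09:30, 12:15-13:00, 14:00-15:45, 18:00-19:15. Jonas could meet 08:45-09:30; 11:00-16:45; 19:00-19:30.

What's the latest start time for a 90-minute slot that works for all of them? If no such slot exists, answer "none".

Carol ∩ Kira: 08:30-08:45, 10:45-12:30, 15:45-19:00.
Carol ∩ Kira ∩ Xiulan: 08:30-08:45, 11:30-12:30, 15:45-16:00.
Carol ∩ Kira ∩ Xiulan ∩ Emeka: 08:30-08:45, 12:15-12:30.
Carol ∩ Kira ∩ Xiulan ∩ Emeka ∩ Jonas: 12:15-12:30.
Those are the intersection windows.
No common window is at least 90 minutes long.

none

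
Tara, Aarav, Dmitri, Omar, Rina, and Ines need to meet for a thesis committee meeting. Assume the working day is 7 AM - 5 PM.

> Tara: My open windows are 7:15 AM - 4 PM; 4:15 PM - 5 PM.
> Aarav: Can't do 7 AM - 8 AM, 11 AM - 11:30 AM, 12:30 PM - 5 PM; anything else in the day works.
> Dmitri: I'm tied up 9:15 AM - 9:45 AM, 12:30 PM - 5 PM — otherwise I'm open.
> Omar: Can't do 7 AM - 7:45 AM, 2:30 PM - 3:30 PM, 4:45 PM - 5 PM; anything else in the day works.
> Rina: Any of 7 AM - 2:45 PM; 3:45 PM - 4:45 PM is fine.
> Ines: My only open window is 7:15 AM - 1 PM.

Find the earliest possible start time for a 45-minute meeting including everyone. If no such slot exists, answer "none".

08:00

Tara free: 07:15-16:00, 16:15-17:00.
Aarav free: 08:00-11:00, 11:30-12:30 (invert busy blocks within the working day).
Dmitri free: 07:00-09:15, 09:45-12:30 (invert busy blocks within the working day).
Omar free: 07:45-14:30, 15:30-16:45 (invert busy blocks within the working day).
Rina free: 07:00-14:45, 15:45-16:45.
Ines free: 07:15-13:00.
Tara ∩ Aarav: 08:00-11:00, 11:30-12:30.
Tara ∩ Aarav ∩ Dmitri: 08:00-09:15, 09:45-11:00, 11:30-12:30.
Tara ∩ Aarav ∩ Dmitri ∩ Omar: 08:00-09:15, 09:45-11:00, 11:30-12:30.
Tara ∩ Aarav ∩ Dmitri ∩ Omar ∩ Rina: 08:00-09:15, 09:45-11:00, 11:30-12:30.
Tara ∩ Aarav ∩ Dmitri ∩ Omar ∩ Rina ∩ Ines: 08:00-09:15, 09:45-11:00, 11:30-12:30.
Those are the intersection windows.
The first common window of at least 45 minutes is 08:00-09:15, so the earliest start is 08:00.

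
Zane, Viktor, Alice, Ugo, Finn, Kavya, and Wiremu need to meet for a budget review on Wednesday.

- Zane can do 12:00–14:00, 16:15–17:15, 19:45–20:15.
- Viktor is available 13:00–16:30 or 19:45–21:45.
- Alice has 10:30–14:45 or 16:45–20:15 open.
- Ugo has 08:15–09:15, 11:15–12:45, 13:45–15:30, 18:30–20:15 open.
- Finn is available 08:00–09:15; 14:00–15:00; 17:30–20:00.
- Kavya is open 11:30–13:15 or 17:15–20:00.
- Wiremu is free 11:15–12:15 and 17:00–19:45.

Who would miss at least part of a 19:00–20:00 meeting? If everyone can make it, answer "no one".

Zane: not fully free for 19:00-20:00. Viktor: not fully free for 19:00-20:00. Alice: free for 19:00-20:00. Ugo: free for 19:00-20:00. Finn: free for 19:00-20:00. Kavya: free for 19:00-20:00. Wiremu: not fully free for 19:00-20:00.

Viktor, Wiremu, Zane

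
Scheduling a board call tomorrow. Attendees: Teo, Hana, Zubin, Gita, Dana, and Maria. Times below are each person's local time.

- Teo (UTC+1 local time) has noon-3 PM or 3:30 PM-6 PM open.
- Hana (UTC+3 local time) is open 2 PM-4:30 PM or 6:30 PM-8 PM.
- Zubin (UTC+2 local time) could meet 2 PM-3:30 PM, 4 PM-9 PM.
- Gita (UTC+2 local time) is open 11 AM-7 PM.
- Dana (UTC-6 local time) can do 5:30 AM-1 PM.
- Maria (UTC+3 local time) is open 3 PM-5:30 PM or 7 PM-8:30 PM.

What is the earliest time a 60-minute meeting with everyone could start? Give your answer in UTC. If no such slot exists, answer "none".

Teo in UTC: 11:00-14:00, 14:30-17:00 (subtract 1h to convert from UTC+1).
Hana in UTC: 11:00-13:30, 15:30-17:00 (subtract 3h to convert from UTC+3).
Zubin in UTC: 12:00-13:30, 14:00-19:00 (subtract 2h to convert from UTC+2).
Gita in UTC: 09:00-17:00 (subtract 2h to convert from UTC+2).
Dana in UTC: 11:30-19:00 (add 6h to convert from UTC-6).
Maria in UTC: 12:00-14:30, 16:00-17:30 (subtract 3h to convert from UTC+3).
Teo ∩ Hana: 11:00-13:30, 15:30-17:00.
Teo ∩ Hana ∩ Zubin: 12:00-13:30, 15:30-17:00.
Teo ∩ Hana ∩ Zubin ∩ Gita: 12:00-13:30, 15:30-17:00.
Teo ∩ Hana ∩ Zubin ∩ Gita ∩ Dana: 12:00-13:30, 15:30-17:00.
Teo ∩ Hana ∩ Zubin ∩ Gita ∩ Dana ∩ Maria: 12:00-13:30, 16:00-17:00.
The first common window of at least 60 minutes is 12:00-13:30, so the earliest start is 12:00.

12:00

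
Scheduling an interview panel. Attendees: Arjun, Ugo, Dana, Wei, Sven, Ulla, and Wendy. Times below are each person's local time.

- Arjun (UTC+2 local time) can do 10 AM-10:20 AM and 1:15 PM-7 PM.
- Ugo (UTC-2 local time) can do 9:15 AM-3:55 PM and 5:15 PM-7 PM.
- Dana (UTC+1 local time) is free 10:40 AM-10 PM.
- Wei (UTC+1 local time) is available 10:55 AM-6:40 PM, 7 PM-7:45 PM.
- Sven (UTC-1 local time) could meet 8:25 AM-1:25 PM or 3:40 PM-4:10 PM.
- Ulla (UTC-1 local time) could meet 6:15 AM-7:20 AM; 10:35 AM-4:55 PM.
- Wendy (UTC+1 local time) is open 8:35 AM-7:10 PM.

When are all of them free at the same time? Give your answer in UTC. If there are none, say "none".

Arjun in UTC: 08:00-08:20, 11:15-17:00 (subtract 2h to convert from UTC+2).
Ugo in UTC: 11:15-17:55, 19:15-21:00 (add 2h to convert from UTC-2).
Dana in UTC: 09:40-21:00 (subtract 1h to convert from UTC+1).
Wei in UTC: 09:55-17:40, 18:00-18:45 (subtract 1h to convert from UTC+1).
Sven in UTC: 09:25-14:25, 16:40-17:10 (add 1h to convert from UTC-1).
Ulla in UTC: 07:15-08:20, 11:35-17:55 (add 1h to convert from UTC-1).
Wendy in UTC: 07:35-18:10 (subtract 1h to convert from UTC+1).
Arjun ∩ Ugo: 11:15-17:00.
Arjun ∩ Ugo ∩ Dana: 11:15-17:00.
Arjun ∩ Ugo ∩ Dana ∩ Wei: 11:15-17:00.
Arjun ∩ Ugo ∩ Dana ∩ Wei ∩ Sven: 11:15-14:25, 16:40-17:00.
Arjun ∩ Ugo ∩ Dana ∩ Wei ∩ Sven ∩ Ulla: 11:35-14:25, 16:40-17:00.
Arjun ∩ Ugo ∩ Dana ∩ Wei ∩ Sven ∩ Ulla ∩ Wendy: 11:35-14:25, 16:40-17:00.

11:35-14:25, 16:40-17:00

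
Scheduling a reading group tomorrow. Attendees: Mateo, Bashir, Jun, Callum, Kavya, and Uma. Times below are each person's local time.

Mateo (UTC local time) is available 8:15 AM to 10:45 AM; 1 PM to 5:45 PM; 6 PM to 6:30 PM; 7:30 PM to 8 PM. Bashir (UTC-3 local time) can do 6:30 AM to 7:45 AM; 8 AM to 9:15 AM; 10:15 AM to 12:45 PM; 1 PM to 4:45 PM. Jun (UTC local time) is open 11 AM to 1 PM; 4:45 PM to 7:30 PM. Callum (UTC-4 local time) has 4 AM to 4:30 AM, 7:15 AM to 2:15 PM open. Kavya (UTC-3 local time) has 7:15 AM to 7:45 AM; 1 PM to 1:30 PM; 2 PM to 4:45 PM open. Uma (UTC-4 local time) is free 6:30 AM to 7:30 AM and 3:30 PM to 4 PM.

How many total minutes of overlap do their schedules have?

0

Mateo in UTC: 08:15-10:45, 13:00-17:45, 18:00-18:30, 19:30-20:00.
Bashir in UTC: 09:30-10:45, 11:00-12:15, 13:15-15:45, 16:00-19:45 (add 3h to convert from UTC-3).
Jun in UTC: 11:00-13:00, 16:45-19:30.
Callum in UTC: 08:00-08:30, 11:15-18:15 (add 4h to convert from UTC-4).
Kavya in UTC: 10:15-10:45, 16:00-16:30, 17:00-19:45 (add 3h to convert from UTC-3).
Uma in UTC: 10:30-11:30, 19:30-20:00 (add 4h to convert from UTC-4).
Mateo ∩ Bashir: 09:30-10:45, 13:15-15:45, 16:00-17:45, 18:00-18:30, 19:30-19:45.
Mateo ∩ Bashir ∩ Jun: 16:45-17:45, 18:00-18:30.
Mateo ∩ Bashir ∩ Jun ∩ Callum: 16:45-17:45, 18:00-18:15.
Mateo ∩ Bashir ∩ Jun ∩ Callum ∩ Kavya: 17:00-17:45, 18:00-18:15.
Mateo ∩ Bashir ∩ Jun ∩ Callum ∩ Kavya ∩ Uma: ∅.
There is no time when everyone is free.
There is no common window, so the total is 0 minutes.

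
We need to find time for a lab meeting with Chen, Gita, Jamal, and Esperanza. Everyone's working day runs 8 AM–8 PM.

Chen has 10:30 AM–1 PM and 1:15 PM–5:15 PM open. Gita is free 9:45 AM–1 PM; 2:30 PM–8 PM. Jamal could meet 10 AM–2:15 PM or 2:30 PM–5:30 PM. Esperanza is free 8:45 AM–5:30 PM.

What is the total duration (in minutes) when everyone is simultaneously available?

315

Chen ∩ Gita: 10:30-13:00, 14:30-17:15.
Chen ∩ Gita ∩ Jamal: 10:30-13:00, 14:30-17:15.
Chen ∩ Gita ∩ Jamal ∩ Esperanza: 10:30-13:00, 14:30-17:15.
So the common availability across everyone is 10:30-13:00, 14:30-17:15.
Summing the common windows: 150 + 165 = 315 minutes.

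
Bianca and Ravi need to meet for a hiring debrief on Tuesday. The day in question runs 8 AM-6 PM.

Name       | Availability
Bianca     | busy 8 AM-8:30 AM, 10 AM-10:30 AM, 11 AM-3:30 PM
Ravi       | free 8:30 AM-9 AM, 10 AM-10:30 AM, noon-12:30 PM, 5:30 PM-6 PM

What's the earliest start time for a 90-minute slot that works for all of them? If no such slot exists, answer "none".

Bianca free: 08:30-10:00, 10:30-11:00, 15:30-18:00 (invert busy blocks within the working day).
Ravi free: 08:30-09:00, 10:00-10:30, 12:00-12:30, 17:30-18:00.
Bianca ∩ Ravi: 08:30-09:00, 17:30-18:00.
No common window is at least 90 minutes long.

none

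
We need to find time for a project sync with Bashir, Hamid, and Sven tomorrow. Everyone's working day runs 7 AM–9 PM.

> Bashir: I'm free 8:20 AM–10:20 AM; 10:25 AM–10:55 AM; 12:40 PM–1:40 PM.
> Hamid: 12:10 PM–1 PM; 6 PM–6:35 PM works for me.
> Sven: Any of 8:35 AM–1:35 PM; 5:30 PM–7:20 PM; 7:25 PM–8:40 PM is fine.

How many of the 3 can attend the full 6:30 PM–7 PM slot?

Sven can make the full 18:30-19:00 slot — that's 1.

1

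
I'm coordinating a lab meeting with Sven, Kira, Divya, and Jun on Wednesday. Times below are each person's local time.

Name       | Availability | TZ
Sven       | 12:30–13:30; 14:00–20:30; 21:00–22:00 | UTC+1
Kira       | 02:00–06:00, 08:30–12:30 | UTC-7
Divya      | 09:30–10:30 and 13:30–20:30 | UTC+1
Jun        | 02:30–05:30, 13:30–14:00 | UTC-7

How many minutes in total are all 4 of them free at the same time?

0

Sven in UTC: 11:30-12:30, 13:00-19:30, 20:00-21:00 (subtract 1h to convert from UTC+1).
Kira in UTC: 09:00-13:00, 15:30-19:30 (add 7h to convert from UTC-7).
Divya in UTC: 08:30-09:30, 12:30-19:30 (subtract 1h to convert from UTC+1).
Jun in UTC: 09:30-12:30, 20:30-21:00 (add 7h to convert from UTC-7).
Sven ∩ Kira: 11:30-12:30, 15:30-19:30.
Sven ∩ Kira ∩ Divya: 15:30-19:30.
Sven ∩ Kira ∩ Divya ∩ Jun: ∅.
There is no time when everyone is free.
There is no common window, so the total is 0 minutes.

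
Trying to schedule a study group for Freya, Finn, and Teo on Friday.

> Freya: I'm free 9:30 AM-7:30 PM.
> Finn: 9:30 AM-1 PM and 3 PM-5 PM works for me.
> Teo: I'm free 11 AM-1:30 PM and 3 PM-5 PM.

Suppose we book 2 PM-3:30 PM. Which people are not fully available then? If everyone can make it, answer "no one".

Freya: free for 14:00-15:30. Finn: not fully free for 14:00-15:30. Teo: not fully free for 14:00-15:30.

Finn, Teo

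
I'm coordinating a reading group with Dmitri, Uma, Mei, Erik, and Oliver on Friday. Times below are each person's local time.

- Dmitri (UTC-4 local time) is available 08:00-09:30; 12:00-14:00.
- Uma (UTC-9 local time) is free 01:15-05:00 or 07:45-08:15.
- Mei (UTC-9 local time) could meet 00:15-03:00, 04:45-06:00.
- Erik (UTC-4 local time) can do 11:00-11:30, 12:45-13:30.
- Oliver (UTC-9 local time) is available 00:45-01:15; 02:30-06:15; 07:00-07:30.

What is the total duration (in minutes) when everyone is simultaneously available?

0

Dmitri in UTC: 12:00-13:30, 16:00-18:00 (add 4h to convert from UTC-4).
Uma in UTC: 10:15-14:00, 16:45-17:15 (add 9h to convert from UTC-9).
Mei in UTC: 09:15-12:00, 13:45-15:00 (add 9h to convert from UTC-9).
Erik in UTC: 15:00-15:30, 16:45-17:30 (add 4h to convert from UTC-4).
Oliver in UTC: 09:45-10:15, 11:30-15:15, 16:00-16:30 (add 9h to convert from UTC-9).
Dmitri ∩ Uma: 12:00-13:30, 16:45-17:15.
Dmitri ∩ Uma ∩ Mei: ∅.
Dmitri ∩ Uma ∩ Mei ∩ Erik: ∅.
Dmitri ∩ Uma ∩ Mei ∩ Erik ∩ Oliver: ∅.
There is no time when everyone is free.
There is no common window, so the total is 0 minutes.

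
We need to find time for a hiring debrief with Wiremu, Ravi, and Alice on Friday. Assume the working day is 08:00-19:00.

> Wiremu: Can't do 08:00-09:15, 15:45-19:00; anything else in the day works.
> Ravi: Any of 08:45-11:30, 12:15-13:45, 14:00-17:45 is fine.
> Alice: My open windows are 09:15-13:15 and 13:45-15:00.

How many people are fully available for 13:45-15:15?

1

Wiremu free: 09:15-15:45 (invert busy blocks within the working day).
Ravi free: 08:45-11:30, 12:15-13:45, 14:00-17:45.
Alice free: 09:15-13:15, 13:45-15:00.
Wiremu can make the full 13:45-15:15 slot — that's 1.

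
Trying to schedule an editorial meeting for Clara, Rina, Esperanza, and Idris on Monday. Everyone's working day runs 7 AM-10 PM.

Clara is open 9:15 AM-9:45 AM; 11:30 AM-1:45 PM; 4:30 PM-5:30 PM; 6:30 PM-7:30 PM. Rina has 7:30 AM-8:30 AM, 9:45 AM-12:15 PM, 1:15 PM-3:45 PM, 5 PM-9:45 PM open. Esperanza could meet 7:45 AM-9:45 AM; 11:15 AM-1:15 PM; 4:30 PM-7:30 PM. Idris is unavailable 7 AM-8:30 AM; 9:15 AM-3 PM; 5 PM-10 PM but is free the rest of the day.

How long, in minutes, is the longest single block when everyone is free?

Clara free: 09:15-09:45, 11:30-13:45, 16:30-17:30, 18:30-19:30.
Rina free: 07:30-08:30, 09:45-12:15, 13:15-15:45, 17:00-21:45.
Esperanza free: 07:45-09:45, 11:15-13:15, 16:30-19:30.
Idris free: 08:30-09:15, 15:00-17:00 (invert busy blocks within the working day).
Clara ∩ Rina: 11:30-12:15, 13:15-13:45, 17:00-17:30, 18:30-19:30.
Clara ∩ Rina ∩ Esperanza: 11:30-12:15, 17:00-17:30, 18:30-19:30.
Clara ∩ Rina ∩ Esperanza ∩ Idris: ∅.
There is no time when everyone is free.
No common window exists, so the longest block is 0 minutes.

0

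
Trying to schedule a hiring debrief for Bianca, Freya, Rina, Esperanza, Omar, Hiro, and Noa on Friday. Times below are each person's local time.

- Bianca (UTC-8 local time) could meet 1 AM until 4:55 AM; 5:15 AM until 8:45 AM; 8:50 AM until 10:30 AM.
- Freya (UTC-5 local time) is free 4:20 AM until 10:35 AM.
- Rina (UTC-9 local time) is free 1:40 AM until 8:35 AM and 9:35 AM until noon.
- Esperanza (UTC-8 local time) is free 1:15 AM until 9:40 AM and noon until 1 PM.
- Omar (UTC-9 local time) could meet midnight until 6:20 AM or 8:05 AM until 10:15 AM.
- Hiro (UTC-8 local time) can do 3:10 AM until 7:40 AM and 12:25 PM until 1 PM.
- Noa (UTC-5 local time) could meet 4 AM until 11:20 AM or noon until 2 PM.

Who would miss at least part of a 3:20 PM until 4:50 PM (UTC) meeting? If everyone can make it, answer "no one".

Bianca, Freya, Hiro, Noa, Omar

Bianca in UTC: 09:00-12:55, 13:15-16:45, 16:50-18:30 (add 8h to convert from UTC-8).
Freya in UTC: 09:20-15:35 (add 5h to convert from UTC-5).
Rina in UTC: 10:40-17:35, 18:35-21:00 (add 9h to convert from UTC-9).
Esperanza in UTC: 09:15-17:40, 20:00-21:00 (add 8h to convert from UTC-8).
Omar in UTC: 09:00-15:20, 17:05-19:15 (add 9h to convert from UTC-9).
Hiro in UTC: 11:10-15:40, 20:25-21:00 (add 8h to convert from UTC-8).
Noa in UTC: 09:00-16:20, 17:00-19:00 (add 5h to convert from UTC-5).
Bianca: not fully free for 15:20-16:50. Freya: not fully free for 15:20-16:50. Rina: free for 15:20-16:50. Esperanza: free for 15:20-16:50. Omar: not fully free for 15:20-16:50. Hiro: not fully free for 15:20-16:50. Noa: not fully free for 15:20-16:50.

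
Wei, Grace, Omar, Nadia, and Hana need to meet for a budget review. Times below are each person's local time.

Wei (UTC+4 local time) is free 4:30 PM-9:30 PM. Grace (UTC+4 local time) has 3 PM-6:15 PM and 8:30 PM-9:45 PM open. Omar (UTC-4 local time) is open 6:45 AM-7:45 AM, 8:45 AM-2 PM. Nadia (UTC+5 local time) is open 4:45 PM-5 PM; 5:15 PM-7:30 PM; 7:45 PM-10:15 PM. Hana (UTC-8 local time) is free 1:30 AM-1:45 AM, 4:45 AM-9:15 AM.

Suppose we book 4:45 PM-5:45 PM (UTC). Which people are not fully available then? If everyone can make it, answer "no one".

Hana, Nadia, Wei

Wei in UTC: 12:30-17:30 (subtract 4h to convert from UTC+4).
Grace in UTC: 11:00-14:15, 16:30-17:45 (subtract 4h to convert from UTC+4).
Omar in UTC: 10:45-11:45, 12:45-18:00 (add 4h to convert from UTC-4).
Nadia in UTC: 11:45-12:00, 12:15-14:30, 14:45-17:15 (subtract 5h to convert from UTC+5).
Hana in UTC: 09:30-09:45, 12:45-17:15 (add 8h to convert from UTC-8).
Wei: not fully free for 16:45-17:45. Grace: free for 16:45-17:45. Omar: free for 16:45-17:45. Nadia: not fully free for 16:45-17:45. Hana: not fully free for 16:45-17:45.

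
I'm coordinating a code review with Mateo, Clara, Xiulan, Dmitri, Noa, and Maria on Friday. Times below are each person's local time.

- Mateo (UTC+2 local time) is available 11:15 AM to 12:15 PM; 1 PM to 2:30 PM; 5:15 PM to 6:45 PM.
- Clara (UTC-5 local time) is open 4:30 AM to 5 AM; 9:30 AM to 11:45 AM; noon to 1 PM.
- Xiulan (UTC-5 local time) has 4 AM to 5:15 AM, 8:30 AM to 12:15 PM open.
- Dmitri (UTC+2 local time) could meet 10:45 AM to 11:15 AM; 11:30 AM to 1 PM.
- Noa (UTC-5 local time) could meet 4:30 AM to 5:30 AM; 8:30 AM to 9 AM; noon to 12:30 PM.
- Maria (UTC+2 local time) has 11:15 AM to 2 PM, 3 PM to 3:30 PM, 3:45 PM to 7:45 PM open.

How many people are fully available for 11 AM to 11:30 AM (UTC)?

2

Mateo in UTC: 09:15-10:15, 11:00-12:30, 15:15-16:45 (subtract 2h to convert from UTC+2).
Clara in UTC: 09:30-10:00, 14:30-16:45, 17:00-18:00 (add 5h to convert from UTC-5).
Xiulan in UTC: 09:00-10:15, 13:30-17:15 (add 5h to convert from UTC-5).
Dmitri in UTC: 08:45-09:15, 09:30-11:00 (subtract 2h to convert from UTC+2).
Noa in UTC: 09:30-10:30, 13:30-14:00, 17:00-17:30 (add 5h to convert from UTC-5).
Maria in UTC: 09:15-12:00, 13:00-13:30, 13:45-17:45 (subtract 2h to convert from UTC+2).
Mateo and Maria can make the full 11:00-11:30 slot — that's 2.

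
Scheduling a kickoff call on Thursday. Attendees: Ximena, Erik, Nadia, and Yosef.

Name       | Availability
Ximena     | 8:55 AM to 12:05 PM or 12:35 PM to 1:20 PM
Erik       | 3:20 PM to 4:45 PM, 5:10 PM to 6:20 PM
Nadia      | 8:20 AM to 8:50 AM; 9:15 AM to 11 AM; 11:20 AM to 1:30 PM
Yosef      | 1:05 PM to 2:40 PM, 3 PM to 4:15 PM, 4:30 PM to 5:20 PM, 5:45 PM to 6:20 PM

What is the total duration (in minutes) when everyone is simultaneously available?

0

Ximena ∩ Erik: ∅.
Ximena ∩ Erik ∩ Nadia: ∅.
Ximena ∩ Erik ∩ Nadia ∩ Yosef: ∅.
There is no time when everyone is free.
There is no common window, so the total is 0 minutes.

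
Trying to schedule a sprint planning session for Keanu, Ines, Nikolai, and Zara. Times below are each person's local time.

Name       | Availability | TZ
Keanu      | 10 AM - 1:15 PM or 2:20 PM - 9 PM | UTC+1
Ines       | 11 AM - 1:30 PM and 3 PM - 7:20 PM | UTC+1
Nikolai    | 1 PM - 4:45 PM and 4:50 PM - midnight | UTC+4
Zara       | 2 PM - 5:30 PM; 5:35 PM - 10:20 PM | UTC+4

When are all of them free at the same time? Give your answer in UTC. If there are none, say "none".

Keanu in UTC: 09:00-12:15, 13:20-20:00 (subtract 1h to convert from UTC+1).
Ines in UTC: 10:00-12:30, 14:00-18:20 (subtract 1h to convert from UTC+1).
Nikolai in UTC: 09:00-12:45, 12:50-20:00 (subtract 4h to convert from UTC+4).
Zara in UTC: 10:00-13:30, 13:35-18:20 (subtract 4h to convert from UTC+4).
Keanu ∩ Ines: 10:00-12:15, 14:00-18:20.
Keanu ∩ Ines ∩ Nikolai: 10:00-12:15, 14:00-18:20.
Keanu ∩ Ines ∩ Nikolai ∩ Zara: 10:00-12:15, 14:00-18:20.
So the common availability across everyone is 10:00-12:15, 14:00-18:20.

10:00-12:15, 14:00-18:20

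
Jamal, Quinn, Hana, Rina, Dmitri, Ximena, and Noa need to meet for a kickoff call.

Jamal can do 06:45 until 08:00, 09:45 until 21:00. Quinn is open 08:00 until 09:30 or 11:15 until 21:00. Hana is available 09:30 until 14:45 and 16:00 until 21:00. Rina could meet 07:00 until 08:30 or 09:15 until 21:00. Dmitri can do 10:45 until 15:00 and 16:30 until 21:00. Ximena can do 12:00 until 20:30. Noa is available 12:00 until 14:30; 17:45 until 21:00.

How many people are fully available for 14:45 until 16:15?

Jamal, Quinn, Rina, and Ximena can make the full 14:45-16:15 slot — that's 4.

4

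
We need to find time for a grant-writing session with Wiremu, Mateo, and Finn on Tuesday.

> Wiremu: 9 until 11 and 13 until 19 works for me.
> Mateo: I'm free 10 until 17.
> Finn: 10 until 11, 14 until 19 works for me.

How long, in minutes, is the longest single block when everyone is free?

Wiremu ∩ Mateo: 10:00-11:00, 13:00-17:00.
Wiremu ∩ Mateo ∩ Finn: 10:00-11:00, 14:00-17:00.
The longest is 14:00-17:00 at 180 minutes.

180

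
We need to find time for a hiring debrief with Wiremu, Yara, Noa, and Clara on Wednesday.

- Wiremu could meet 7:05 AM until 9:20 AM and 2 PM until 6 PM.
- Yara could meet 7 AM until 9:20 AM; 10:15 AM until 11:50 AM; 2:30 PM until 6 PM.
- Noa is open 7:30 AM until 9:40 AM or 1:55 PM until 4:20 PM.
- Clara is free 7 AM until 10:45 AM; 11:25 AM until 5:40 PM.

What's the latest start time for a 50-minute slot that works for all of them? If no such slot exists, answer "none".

Wiremu ∩ Yara: 07:05-09:20, 14:30-18:00.
Wiremu ∩ Yara ∩ Noa: 07:30-09:20, 14:30-16:20.
Wiremu ∩ Yara ∩ Noa ∩ Clara: 07:30-09:20, 14:30-16:20.
The last common window of at least 50 minutes is 14:30-16:20; a 50-minute meeting can start as late as 15:30 and still end by 16:20.

15:30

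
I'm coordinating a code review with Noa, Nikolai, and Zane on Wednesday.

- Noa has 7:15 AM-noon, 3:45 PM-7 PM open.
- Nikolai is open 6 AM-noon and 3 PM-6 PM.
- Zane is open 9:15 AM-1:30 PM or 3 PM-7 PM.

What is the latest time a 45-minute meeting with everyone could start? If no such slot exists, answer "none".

Noa ∩ Nikolai: 07:15-12:00, 15:45-18:00.
Noa ∩ Nikolai ∩ Zane: 09:15-12:00, 15:45-18:00.
The last common window of at least 45 minutes is 15:45-18:00; a 45-minute meeting can start as late as 17:15 and still end by 18:00.

17:15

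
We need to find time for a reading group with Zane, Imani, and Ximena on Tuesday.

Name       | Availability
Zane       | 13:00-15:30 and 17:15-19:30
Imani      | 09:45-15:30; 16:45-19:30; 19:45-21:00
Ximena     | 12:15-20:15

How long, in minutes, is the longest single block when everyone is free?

Zane ∩ Imani: 13:00-15:30, 17:15-19:30.
Zane ∩ Imani ∩ Ximena: 13:00-15:30, 17:15-19:30.
The longest is 13:00-15:30 at 150 minutes.

150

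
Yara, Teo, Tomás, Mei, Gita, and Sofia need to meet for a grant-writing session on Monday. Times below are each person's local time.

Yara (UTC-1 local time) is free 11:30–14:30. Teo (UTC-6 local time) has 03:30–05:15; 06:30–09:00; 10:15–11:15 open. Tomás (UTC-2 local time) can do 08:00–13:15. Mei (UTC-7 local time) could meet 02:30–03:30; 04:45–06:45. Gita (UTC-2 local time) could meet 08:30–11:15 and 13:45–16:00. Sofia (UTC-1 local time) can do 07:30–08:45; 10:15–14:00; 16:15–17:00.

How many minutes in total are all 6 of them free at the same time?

45

Yara in UTC: 12:30-15:30 (add 1h to convert from UTC-1).
Teo in UTC: 09:30-11:15, 12:30-15:00, 16:15-17:15 (add 6h to convert from UTC-6).
Tomás in UTC: 10:00-15:15 (add 2h to convert from UTC-2).
Mei in UTC: 09:30-10:30, 11:45-13:45 (add 7h to convert from UTC-7).
Gita in UTC: 10:30-13:15, 15:45-18:00 (add 2h to convert from UTC-2).
Sofia in UTC: 08:30-09:45, 11:15-15:00, 17:15-18:00 (add 1h to convert from UTC-1).
Yara ∩ Teo: 12:30-15:00.
Yara ∩ Teo ∩ Tomás: 12:30-15:00.
Yara ∩ Teo ∩ Tomás ∩ Mei: 12:30-13:45.
Yara ∩ Teo ∩ Tomás ∩ Mei ∩ Gita: 12:30-13:15.
Yara ∩ Teo ∩ Tomás ∩ Mei ∩ Gita ∩ Sofia: 12:30-13:15.
That's a single block of 45 minutes.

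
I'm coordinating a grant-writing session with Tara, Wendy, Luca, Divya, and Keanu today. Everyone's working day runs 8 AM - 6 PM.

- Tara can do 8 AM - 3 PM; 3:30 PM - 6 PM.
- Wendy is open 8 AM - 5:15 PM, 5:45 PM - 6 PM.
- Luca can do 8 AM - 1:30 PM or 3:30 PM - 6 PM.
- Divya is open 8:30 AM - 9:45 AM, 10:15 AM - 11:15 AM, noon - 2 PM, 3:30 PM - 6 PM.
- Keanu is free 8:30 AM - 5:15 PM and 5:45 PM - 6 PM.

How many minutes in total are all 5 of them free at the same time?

Tara ∩ Wendy: 08:00-15:00, 15:30-17:15, 17:45-18:00.
Tara ∩ Wendy ∩ Luca: 08:00-13:30, 15:30-17:15, 17:45-18:00.
Tara ∩ Wendy ∩ Luca ∩ Divya: 08:30-09:45, 10:15-11:15, 12:00-13:30, 15:30-17:15, 17:45-18:00.
Tara ∩ Wendy ∩ Luca ∩ Divya ∩ Keanu: 08:30-09:45, 10:15-11:15, 12:00-13:30, 15:30-17:15, 17:45-18:00.
Summing the common windows: 75 + 60 + 90 + 105 + 15 = 345 minutes.

345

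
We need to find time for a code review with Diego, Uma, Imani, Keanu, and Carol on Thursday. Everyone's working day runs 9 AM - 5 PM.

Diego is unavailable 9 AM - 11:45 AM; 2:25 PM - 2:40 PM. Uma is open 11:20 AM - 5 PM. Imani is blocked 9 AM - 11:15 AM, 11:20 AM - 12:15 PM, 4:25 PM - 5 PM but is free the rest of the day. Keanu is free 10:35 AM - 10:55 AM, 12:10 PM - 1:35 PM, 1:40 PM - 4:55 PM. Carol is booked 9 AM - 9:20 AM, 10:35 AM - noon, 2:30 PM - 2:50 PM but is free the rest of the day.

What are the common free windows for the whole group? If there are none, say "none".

Diego free: 11:45-14:25, 14:40-17:00 (invert busy blocks within the working day).
Uma free: 11:20-17:00.
Imani free: 11:15-11:20, 12:15-16:25 (invert busy blocks within the working day).
Keanu free: 10:35-10:55, 12:10-13:35, 13:40-16:55.
Carol free: 09:20-10:35, 12:00-14:30, 14:50-17:00 (invert busy blocks within the working day).
Diego ∩ Uma: 11:45-14:25, 14:40-17:00.
Diego ∩ Uma ∩ Imani: 12:15-14:25, 14:40-16:25.
Diego ∩ Uma ∩ Imani ∩ Keanu: 12:15-13:35, 13:40-14:25, 14:40-16:25.
Diego ∩ Uma ∩ Imani ∩ Keanu ∩ Carol: 12:15-13:35, 13:40-14:25, 14:50-16:25.
Those are the intersection windows.

12:15-13:35, 13:40-14:25, 14:50-16:25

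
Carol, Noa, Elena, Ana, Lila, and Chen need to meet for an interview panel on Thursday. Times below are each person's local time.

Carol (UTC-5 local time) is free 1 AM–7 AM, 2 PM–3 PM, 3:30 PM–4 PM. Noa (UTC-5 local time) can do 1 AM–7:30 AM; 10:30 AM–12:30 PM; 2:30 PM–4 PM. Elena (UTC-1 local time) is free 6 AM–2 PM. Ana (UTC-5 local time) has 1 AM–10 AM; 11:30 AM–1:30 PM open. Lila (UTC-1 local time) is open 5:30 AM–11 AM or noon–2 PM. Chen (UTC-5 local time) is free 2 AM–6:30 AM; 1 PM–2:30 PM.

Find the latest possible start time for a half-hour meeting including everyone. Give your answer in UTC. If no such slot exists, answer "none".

Carol in UTC: 06:00-12:00, 19:00-20:00, 20:30-21:00 (add 5h to convert from UTC-5).
Noa in UTC: 06:00-12:30, 15:30-17:30, 19:30-21:00 (add 5h to convert from UTC-5).
Elena in UTC: 07:00-15:00 (add 1h to convert from UTC-1).
Ana in UTC: 06:00-15:00, 16:30-18:30 (add 5h to convert from UTC-5).
Lila in UTC: 06:30-12:00, 13:00-15:00 (add 1h to convert from UTC-1).
Chen in UTC: 07:00-11:30, 18:00-19:30 (add 5h to convert from UTC-5).
Carol ∩ Noa: 06:00-12:00, 19:30-20:00, 20:30-21:00.
Carol ∩ Noa ∩ Elena: 07:00-12:00.
Carol ∩ Noa ∩ Elena ∩ Ana: 07:00-12:00.
Carol ∩ Noa ∩ Elena ∩ Ana ∩ Lila: 07:00-12:00.
Carol ∩ Noa ∩ Elena ∩ Ana ∩ Lila ∩ Chen: 07:00-11:30.
So the common availability across everyone is 07:00-11:30.
The last common window of at least 30 minutes is 07:00-11:30; a 30-minute meeting can start as late as 11:00 and still end by 11:30.

11:00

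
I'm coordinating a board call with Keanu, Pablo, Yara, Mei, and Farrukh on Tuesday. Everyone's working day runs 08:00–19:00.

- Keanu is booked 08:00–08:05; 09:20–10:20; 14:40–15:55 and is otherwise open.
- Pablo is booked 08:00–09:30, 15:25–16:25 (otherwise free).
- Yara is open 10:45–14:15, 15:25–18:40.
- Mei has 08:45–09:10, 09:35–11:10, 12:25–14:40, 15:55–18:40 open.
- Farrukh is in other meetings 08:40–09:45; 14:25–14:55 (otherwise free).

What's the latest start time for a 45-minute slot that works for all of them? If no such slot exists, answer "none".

Keanu free: 08:05-09:20, 10:20-14:40, 15:55-19:00 (invert busy blocks within the working day).
Pablo free: 09:30-15:25, 16:25-19:00 (invert busy blocks within the working day).
Yara free: 10:45-14:15, 15:25-18:40.
Mei free: 08:45-09:10, 09:35-11:10, 12:25-14:40, 15:55-18:40.
Farrukh free: 08:00-08:40, 09:45-14:25, 14:55-19:00 (invert busy blocks within the working day).
Keanu ∩ Pablo: 10:20-14:40, 16:25-19:00.
Keanu ∩ Pablo ∩ Yara: 10:45-14:15, 16:25-18:40.
Keanu ∩ Pablo ∩ Yara ∩ Mei: 10:45-11:10, 12:25-14:15, 16:25-18:40.
Keanu ∩ Pablo ∩ Yara ∩ Mei ∩ Farrukh: 10:45-11:10, 12:25-14:15, 16:25-18:40.
So the common availability across everyone is 10:45-11:10, 12:25-14:15, 16:25-18:40.
The last common window of at least 45 minutes is 16:25-18:40; a 45-minute meeting can start as late as 17:55 and still end by 18:40.

17:55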